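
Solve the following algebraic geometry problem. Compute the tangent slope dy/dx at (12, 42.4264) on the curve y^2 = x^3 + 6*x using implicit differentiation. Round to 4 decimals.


Using implicit differentiation of y^2 = x^3 + 6*x:
2y * dy/dx = 3x^2 + 6
dy/dx = (3x^2 + 6)/(2y)
Numerator: 3*12^2 + 6 = 438
Denominator: 2*42.4264 = 84.8528
dy/dx = 438/84.8528 = 5.1619

5.1619


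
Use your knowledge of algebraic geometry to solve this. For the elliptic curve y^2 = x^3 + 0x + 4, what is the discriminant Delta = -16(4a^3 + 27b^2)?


Compute each component:
4a^3 = 4*0^3 = 4*0 = 0
27b^2 = 27*4^2 = 27*16 = 432
4a^3 + 27b^2 = 0 + 432 = 432
Delta = -16*432 = -6912

-6912


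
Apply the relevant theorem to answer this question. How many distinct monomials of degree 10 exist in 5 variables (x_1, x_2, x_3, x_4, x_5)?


The number of degree-10 monomials in 5 variables is C(d+n-1, n-1).
= C(10+5-1, 5-1) = C(14, 4)
= 1001

1001


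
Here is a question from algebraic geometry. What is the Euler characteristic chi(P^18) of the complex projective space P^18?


The complex projective space P^18 has one cell in each even real dimension 0, 2, ..., 36.
The cohomology groups are H^{2k}(P^18) = Z for k = 0,...,18, and 0 otherwise.
Euler characteristic = sum of Betti numbers = 1 per even-dimensional cohomology group.
chi(P^18) = 18 + 1 = 19

19


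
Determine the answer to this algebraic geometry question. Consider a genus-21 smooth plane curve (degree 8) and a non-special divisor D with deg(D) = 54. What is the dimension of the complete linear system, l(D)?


First, compute the genus of a smooth plane curve of degree 8:
g = (d-1)(d-2)/2 = (8-1)(8-2)/2 = 21
For a non-special divisor D (i.e., h^1(D) = 0), Riemann-Roch gives:
l(D) = deg(D) - g + 1
Since deg(D) = 54 >= 2g - 1 = 41, D is non-special.
l(D) = 54 - 21 + 1 = 34

34


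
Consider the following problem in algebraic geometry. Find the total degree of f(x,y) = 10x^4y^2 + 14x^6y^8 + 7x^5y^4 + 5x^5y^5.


Examine each term for its total degree (sum of exponents).
  Term '10x^4y^2' has total degree 4+2 = 6.
  Term '14x^6y^8' has total degree 6+8 = 14.
  Term '7x^5y^4' has total degree 5+4 = 9.
  Term '5x^5y^5' has total degree 5+5 = 10.
The maximum total degree among all terms is 14.

14


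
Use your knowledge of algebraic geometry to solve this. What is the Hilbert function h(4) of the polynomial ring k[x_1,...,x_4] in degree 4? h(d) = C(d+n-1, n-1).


The Hilbert function for the polynomial ring in 4 variables is:
h(d) = C(d+n-1, n-1)
h(4) = C(4+4-1, 4-1) = C(7, 3)
= 7! / (3! * 4!)
= 35

35


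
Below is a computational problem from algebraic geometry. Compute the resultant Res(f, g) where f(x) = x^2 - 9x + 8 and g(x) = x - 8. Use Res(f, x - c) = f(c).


For Res(f, x - c), we evaluate f at x = c.
f(8) = 8^2 - 9*8 + 8
= 64 - 72 + 8
= -8 + 8 = 0
Res(f, g) = 0

0


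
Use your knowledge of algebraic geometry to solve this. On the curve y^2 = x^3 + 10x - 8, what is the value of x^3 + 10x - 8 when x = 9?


Compute x^3 + 10x - 8 at x = 9:
x^3 = 9^3 = 729
10*x = 10*9 = 90
Sum: 729 + 90 - 8 = 811

811


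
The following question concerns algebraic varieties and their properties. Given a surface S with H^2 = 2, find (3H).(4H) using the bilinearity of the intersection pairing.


Using bilinearity of the intersection pairing on a surface S:
(aH).(bH) = ab * (H.H)
We have H^2 = 2.
D.E = (3H).(4H) = 3*4*2
= 12*2
= 24

24


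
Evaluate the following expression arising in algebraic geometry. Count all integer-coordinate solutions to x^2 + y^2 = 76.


Systematically check integer values of x where x^2 <= 76.
For each valid x, check if 76 - x^2 is a perfect square.
Total integer solutions found: 0

0


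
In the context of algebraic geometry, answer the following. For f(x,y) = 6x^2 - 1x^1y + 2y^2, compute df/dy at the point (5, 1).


df/dy = (-1)*x^1 + 2*2*y^1
At (5,1): (-1)*5^1 + 2*2*1^1
= -5 + 4
= -1

-1


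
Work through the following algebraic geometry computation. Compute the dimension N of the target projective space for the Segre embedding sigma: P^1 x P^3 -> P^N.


The Segre embedding maps P^m x P^n into P^N via
all products of coordinates from each factor.
N = (m+1)(n+1) - 1
N = (1+1)(3+1) - 1
N = 2*4 - 1
N = 8 - 1 = 7

7


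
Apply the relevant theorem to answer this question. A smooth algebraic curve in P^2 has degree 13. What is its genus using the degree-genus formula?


Using the genus formula for smooth plane curves:
g = (d-1)(d-2)/2
g = (13-1)(13-2)/2
g = 12*11/2
g = 132/2 = 66

66


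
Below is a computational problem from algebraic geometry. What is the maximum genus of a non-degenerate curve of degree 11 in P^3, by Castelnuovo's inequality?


Castelnuovo's bound: write d - 1 = m(r-1) + epsilon with 0 <= epsilon < r-1.
d - 1 = 11 - 1 = 10
r - 1 = 3 - 1 = 2
10 = 5*2 + 0, so m = 5, epsilon = 0
pi(d, r) = m(m-1)(r-1)/2 + m*epsilon
= 5*4*2/2 + 5*0
= 40/2 + 0
= 20 + 0 = 20

20


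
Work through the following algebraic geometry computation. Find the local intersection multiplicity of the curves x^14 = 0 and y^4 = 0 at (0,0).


The intersection multiplicity of V(x^a) and V(y^b) at the origin is:
I(O; V(x^14), V(y^4)) = dim_k(k[x,y]/(x^14, y^4))
A basis for k[x,y]/(x^14, y^4) is the set of monomials x^i * y^j
where 0 <= i < 14 and 0 <= j < 4.
The number of such monomials is 14 * 4 = 56

56


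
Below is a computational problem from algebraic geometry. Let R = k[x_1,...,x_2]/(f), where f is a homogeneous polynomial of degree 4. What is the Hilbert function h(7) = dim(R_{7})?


For R = k[x_1,...,x_n]/(f) with f homogeneous of degree e:
The Hilbert series is (1 - t^e)/(1 - t)^n.
So h(d) = C(d+n-1, n-1) - C(d-e+n-1, n-1) for d >= e.
With n=2, e=4, d=7:
C(7+2-1, 2-1) = C(8, 1) = 8
C(7-4+2-1, 2-1) = C(4, 1) = 4
h(7) = 8 - 4 = 4

4


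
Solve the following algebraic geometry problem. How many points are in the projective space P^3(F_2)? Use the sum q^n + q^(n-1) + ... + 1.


P^3(F_2) has (q^(n+1) - 1)/(q - 1) points.
= 2^3 + 2^2 + 2^1 + 2^0
= 8 + 4 + 2 + 1
= 15

15


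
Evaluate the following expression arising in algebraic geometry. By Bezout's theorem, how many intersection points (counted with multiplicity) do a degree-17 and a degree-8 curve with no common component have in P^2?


Bezout's theorem states the intersection count equals the product of degrees.
Intersection count = 17 * 8 = 136

136


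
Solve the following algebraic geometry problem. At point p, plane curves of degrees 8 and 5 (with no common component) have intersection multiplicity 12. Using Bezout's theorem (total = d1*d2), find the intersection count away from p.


By Bezout's theorem, the total intersection number is d1 * d2.
Total = 8 * 5 = 40
Intersection multiplicity at p = 12
Remaining intersections = 40 - 12 = 28

28


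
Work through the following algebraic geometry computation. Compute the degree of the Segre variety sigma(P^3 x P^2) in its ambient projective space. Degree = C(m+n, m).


The degree of the Segre variety P^3 x P^2 is C(m+n, m).
= C(5, 3)
= 10

10


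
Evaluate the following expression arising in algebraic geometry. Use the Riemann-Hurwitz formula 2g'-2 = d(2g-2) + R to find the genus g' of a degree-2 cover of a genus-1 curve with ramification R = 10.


Riemann-Hurwitz formula: 2g' - 2 = d(2g - 2) + R
Given: d = 2, g = 1, R = 10
2g' - 2 = 2*(2*1 - 2) + 10
2g' - 2 = 2*0 + 10
2g' - 2 = 0 + 10 = 10
2g' = 12
g' = 6

6


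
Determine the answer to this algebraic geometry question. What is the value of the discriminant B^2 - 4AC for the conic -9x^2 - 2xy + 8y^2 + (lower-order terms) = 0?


The discriminant of a conic Ax^2 + Bxy + Cy^2 + ... = 0 is B^2 - 4AC.
B^2 = (-2)^2 = 4
4AC = 4*(-9)*8 = -288
Discriminant = 4 + 288 = 292

292


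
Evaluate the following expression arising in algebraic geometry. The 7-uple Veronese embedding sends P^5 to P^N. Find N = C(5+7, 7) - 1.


The Veronese embedding v_d: P^n -> P^N maps each point to all
degree-d monomials in n+1 homogeneous coordinates.
N = C(n+d, d) - 1
N = C(5+7, 7) - 1
N = C(12, 7) - 1
C(12, 7) = 792
N = 792 - 1 = 791

791


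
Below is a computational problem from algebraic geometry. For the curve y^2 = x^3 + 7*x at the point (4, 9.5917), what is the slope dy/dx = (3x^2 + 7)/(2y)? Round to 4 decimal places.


Using implicit differentiation of y^2 = x^3 + 7*x:
2y * dy/dx = 3x^2 + 7
dy/dx = (3x^2 + 7)/(2y)
Numerator: 3*4^2 + 7 = 55
Denominator: 2*9.5917 = 19.1834
dy/dx = 55/19.1834 = 2.8671

2.8671


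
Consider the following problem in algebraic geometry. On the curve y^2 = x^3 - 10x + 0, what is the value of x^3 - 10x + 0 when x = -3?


Compute x^3 - 10x + 0 at x = -3:
x^3 = (-3)^3 = -27
(-10)*x = (-10)*(-3) = 30
Sum: -27 + 30 + 0 = 3

3


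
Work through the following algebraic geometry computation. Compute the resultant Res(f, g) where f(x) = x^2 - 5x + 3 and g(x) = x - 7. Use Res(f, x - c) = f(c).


For Res(f, x - c), we evaluate f at x = c.
f(7) = 7^2 - 5*7 + 3
= 49 - 35 + 3
= 14 + 3 = 17
Res(f, g) = 17

17


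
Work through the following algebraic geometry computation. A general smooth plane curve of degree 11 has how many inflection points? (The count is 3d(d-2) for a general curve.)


For a general smooth plane curve C of degree d, the inflection points are
the intersection of C with its Hessian curve, which has degree 3(d-2).
By Bezout, the total intersection number is d * 3(d-2) = 11 * 27 = 297.
For a general curve every flex is ordinary, so each contributes
multiplicity 1 to C·Hess(C), and the number of distinct inflection
points is 3d(d-2).
Inflection points = 3*11*(11-2) = 3*11*9 = 297

297


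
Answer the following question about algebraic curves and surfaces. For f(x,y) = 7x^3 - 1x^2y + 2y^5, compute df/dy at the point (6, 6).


df/dy = (-1)*x^2 + 5*2*y^4
At (6,6): (-1)*6^2 + 5*2*6^4
= -36 + 12960
= 12924

12924


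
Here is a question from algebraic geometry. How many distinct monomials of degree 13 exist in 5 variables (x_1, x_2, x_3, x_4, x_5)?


The number of degree-13 monomials in 5 variables is C(d+n-1, n-1).
= C(13+5-1, 5-1) = C(17, 4)
= 2380

2380


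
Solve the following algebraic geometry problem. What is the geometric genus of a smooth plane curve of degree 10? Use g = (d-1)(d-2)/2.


Using the genus formula for smooth plane curves:
g = (d-1)(d-2)/2
g = (10-1)(10-2)/2
g = 9*8/2
g = 72/2 = 36

36


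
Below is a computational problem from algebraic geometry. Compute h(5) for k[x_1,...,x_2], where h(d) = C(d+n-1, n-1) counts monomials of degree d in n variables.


The Hilbert function for the polynomial ring in 2 variables is:
h(d) = C(d+n-1, n-1)
h(5) = C(5+2-1, 2-1) = C(6, 1)
= 6! / (1! * 5!)
= 6

6


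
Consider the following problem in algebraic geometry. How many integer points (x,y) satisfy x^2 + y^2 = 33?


Systematically check integer values of x where x^2 <= 33.
For each valid x, check if 33 - x^2 is a perfect square.
Total integer solutions found: 0

0


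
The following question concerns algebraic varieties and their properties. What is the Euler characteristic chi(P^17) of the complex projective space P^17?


The complex projective space P^17 has one cell in each even real dimension 0, 2, ..., 34.
The cohomology groups are H^{2k}(P^17) = Z for k = 0,...,17, and 0 otherwise.
Euler characteristic = sum of Betti numbers = 1 per even-dimensional cohomology group.
chi(P^17) = 17 + 1 = 18

18


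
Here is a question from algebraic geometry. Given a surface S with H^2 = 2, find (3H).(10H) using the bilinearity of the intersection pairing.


Using bilinearity of the intersection pairing on a surface S:
(aH).(bH) = ab * (H.H)
We have H^2 = 2.
D.E = (3H).(10H) = 3*10*2
= 30*2
= 60

60


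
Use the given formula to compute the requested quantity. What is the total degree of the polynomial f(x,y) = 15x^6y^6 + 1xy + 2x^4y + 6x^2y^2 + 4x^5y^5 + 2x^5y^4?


Examine each term for its total degree (sum of exponents).
  Term '15x^6y^6' has total degree 6+6 = 12.
  Term '1xy' has total degree 1+1 = 2.
  Term '2x^4y' has total degree 4+1 = 5.
  Term '6x^2y^2' has total degree 2+2 = 4.
  Term '4x^5y^5' has total degree 5+5 = 10.
  Term '2x^5y^4' has total degree 5+4 = 9.
The maximum total degree among all terms is 12.

12


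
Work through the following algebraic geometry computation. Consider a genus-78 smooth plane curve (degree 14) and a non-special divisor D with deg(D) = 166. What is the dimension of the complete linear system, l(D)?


First, compute the genus of a smooth plane curve of degree 14:
g = (d-1)(d-2)/2 = (14-1)(14-2)/2 = 78
For a non-special divisor D (i.e., h^1(D) = 0), Riemann-Roch gives:
l(D) = deg(D) - g + 1
Since deg(D) = 166 >= 2g - 1 = 155, D is non-special.
l(D) = 166 - 78 + 1 = 89

89


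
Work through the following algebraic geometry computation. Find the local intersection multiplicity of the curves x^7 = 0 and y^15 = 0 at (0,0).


The intersection multiplicity of V(x^a) and V(y^b) at the origin is:
I(O; V(x^7), V(y^15)) = dim_k(k[x,y]/(x^7, y^15))
A basis for k[x,y]/(x^7, y^15) is the set of monomials x^i * y^j
where 0 <= i < 7 and 0 <= j < 15.
The number of such monomials is 7 * 15 = 105

105


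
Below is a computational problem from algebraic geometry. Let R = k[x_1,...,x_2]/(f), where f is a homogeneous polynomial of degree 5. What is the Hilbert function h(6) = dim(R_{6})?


For R = k[x_1,...,x_n]/(f) with f homogeneous of degree e:
The Hilbert series is (1 - t^e)/(1 - t)^n.
So h(d) = C(d+n-1, n-1) - C(d-e+n-1, n-1) for d >= e.
With n=2, e=5, d=6:
C(6+2-1, 2-1) = C(7, 1) = 7
C(6-5+2-1, 2-1) = C(2, 1) = 2
h(6) = 7 - 2 = 5

5


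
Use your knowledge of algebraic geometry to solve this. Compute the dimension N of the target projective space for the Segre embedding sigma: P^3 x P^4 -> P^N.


The Segre embedding maps P^m x P^n into P^N via
all products of coordinates from each factor.
N = (m+1)(n+1) - 1
N = (3+1)(4+1) - 1
N = 4*5 - 1
N = 20 - 1 = 19

19


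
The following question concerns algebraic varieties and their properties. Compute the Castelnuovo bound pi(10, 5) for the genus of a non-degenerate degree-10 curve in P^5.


Castelnuovo's bound: write d - 1 = m(r-1) + epsilon with 0 <= epsilon < r-1.
d - 1 = 10 - 1 = 9
r - 1 = 5 - 1 = 4
9 = 2*4 + 1, so m = 2, epsilon = 1
pi(d, r) = m(m-1)(r-1)/2 + m*epsilon
= 2*1*4/2 + 2*1
= 8/2 + 2
= 4 + 2 = 6

6


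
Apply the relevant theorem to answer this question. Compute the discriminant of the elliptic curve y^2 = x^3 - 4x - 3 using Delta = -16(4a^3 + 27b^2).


Compute each component:
4a^3 = 4*(-4)^3 = 4*(-64) = -256
27b^2 = 27*(-3)^2 = 27*9 = 243
4a^3 + 27b^2 = -256 + 243 = -13
Delta = -16*(-13) = 208

208


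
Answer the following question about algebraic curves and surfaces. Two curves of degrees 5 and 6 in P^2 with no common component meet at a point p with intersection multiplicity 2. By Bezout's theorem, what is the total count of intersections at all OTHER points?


By Bezout's theorem, the total intersection number is d1 * d2.
Total = 5 * 6 = 30
Intersection multiplicity at p = 2
Remaining intersections = 30 - 2 = 28

28


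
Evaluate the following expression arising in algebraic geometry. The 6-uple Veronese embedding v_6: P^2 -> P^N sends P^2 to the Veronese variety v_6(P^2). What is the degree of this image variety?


The Veronese variety v_6(P^2) has degree d^r.
d^r = 6^2 = 36

36


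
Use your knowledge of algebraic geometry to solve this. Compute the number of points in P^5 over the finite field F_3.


P^5(F_3) has (q^(n+1) - 1)/(q - 1) points.
= 3^5 + 3^4 + 3^3 + 3^2 + 3^1 + 3^0
= 243 + 81 + 27 + 9 + 3 + 1
= 364

364


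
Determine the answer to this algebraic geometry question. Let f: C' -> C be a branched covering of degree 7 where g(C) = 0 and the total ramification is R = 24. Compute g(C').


Riemann-Hurwitz formula: 2g' - 2 = d(2g - 2) + R
Given: d = 7, g = 0, R = 24
2g' - 2 = 7*(2*0 - 2) + 24
2g' - 2 = 7*(-2) + 24
2g' - 2 = -14 + 24 = 10
2g' = 12
g' = 6

6


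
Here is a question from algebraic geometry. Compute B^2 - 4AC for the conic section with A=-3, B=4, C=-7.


The discriminant of a conic Ax^2 + Bxy + Cy^2 + ... = 0 is B^2 - 4AC.
B^2 = 4^2 = 16
4AC = 4*(-3)*(-7) = 84
Discriminant = 16 - 84 = -68

-68


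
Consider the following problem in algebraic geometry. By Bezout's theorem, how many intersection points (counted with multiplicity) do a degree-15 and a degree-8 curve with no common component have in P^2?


Bezout's theorem states the intersection count equals the product of degrees.
Intersection count = 15 * 8 = 120

120


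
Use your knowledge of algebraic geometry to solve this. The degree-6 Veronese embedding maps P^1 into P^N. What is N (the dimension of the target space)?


The Veronese embedding v_d: P^n -> P^N maps each point to all
degree-d monomials in n+1 homogeneous coordinates.
N = C(n+d, d) - 1
N = C(1+6, 6) - 1
N = C(7, 6) - 1
C(7, 6) = 7
N = 7 - 1 = 6

6


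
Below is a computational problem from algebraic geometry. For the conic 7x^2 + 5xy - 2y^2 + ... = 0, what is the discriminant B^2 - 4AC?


The discriminant of a conic Ax^2 + Bxy + Cy^2 + ... = 0 is B^2 - 4AC.
B^2 = 5^2 = 25
4AC = 4*7*(-2) = -56
Discriminant = 25 + 56 = 81

81


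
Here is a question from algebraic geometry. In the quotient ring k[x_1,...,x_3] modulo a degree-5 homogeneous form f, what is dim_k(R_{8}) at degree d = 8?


For R = k[x_1,...,x_n]/(f) with f homogeneous of degree e:
The Hilbert series is (1 - t^e)/(1 - t)^n.
So h(d) = C(d+n-1, n-1) - C(d-e+n-1, n-1) for d >= e.
With n=3, e=5, d=8:
C(8+3-1, 3-1) = C(10, 2) = 45
C(8-5+3-1, 3-1) = C(5, 2) = 10
h(8) = 45 - 10 = 35

35


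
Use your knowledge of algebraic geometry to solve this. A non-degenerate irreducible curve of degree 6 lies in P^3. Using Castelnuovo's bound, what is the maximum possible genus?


Castelnuovo's bound: write d - 1 = m(r-1) + epsilon with 0 <= epsilon < r-1.
d - 1 = 6 - 1 = 5
r - 1 = 3 - 1 = 2
5 = 2*2 + 1, so m = 2, epsilon = 1
pi(d, r) = m(m-1)(r-1)/2 + m*epsilon
= 2*1*2/2 + 2*1
= 4/2 + 2
= 2 + 2 = 4

4


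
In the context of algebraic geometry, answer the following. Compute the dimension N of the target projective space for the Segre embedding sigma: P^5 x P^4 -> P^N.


The Segre embedding maps P^m x P^n into P^N via
all products of coordinates from each factor.
N = (m+1)(n+1) - 1
N = (5+1)(4+1) - 1
N = 6*5 - 1
N = 30 - 1 = 29

29


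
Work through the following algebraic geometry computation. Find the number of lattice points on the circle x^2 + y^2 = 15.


Systematically check integer values of x where x^2 <= 15.
For each valid x, check if 15 - x^2 is a perfect square.
Total integer solutions found: 0

0


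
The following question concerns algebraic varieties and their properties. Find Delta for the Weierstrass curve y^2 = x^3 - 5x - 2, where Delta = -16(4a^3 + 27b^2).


Compute each component:
4a^3 = 4*(-5)^3 = 4*(-125) = -500
27b^2 = 27*(-2)^2 = 27*4 = 108
4a^3 + 27b^2 = -500 + 108 = -392
Delta = -16*(-392) = 6272

6272


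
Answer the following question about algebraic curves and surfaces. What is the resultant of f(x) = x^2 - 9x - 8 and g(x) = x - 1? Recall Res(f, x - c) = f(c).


For Res(f, x - c), we evaluate f at x = c.
f(1) = 1^2 - 9*1 - 8
= 1 - 9 - 8
= -8 - 8 = -16
Res(f, g) = -16

-16


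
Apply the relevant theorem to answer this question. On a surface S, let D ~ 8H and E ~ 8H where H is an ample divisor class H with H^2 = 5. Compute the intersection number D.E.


Using bilinearity of the intersection pairing on a surface S:
(aH).(bH) = ab * (H.H)
We have H^2 = 5.
D.E = (8H).(8H) = 8*8*5
= 64*5
= 320

320


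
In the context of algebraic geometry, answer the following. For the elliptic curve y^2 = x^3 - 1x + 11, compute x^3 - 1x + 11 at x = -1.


Compute x^3 - 1x + 11 at x = -1:
x^3 = (-1)^3 = -1
(-1)*x = (-1)*(-1) = 1
Sum: -1 + 1 + 11 = 11

11


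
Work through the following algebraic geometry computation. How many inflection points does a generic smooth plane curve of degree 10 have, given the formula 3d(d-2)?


For a general smooth plane curve C of degree d, the inflection points are
the intersection of C with its Hessian curve, which has degree 3(d-2).
By Bezout, the total intersection number is d * 3(d-2) = 10 * 24 = 240.
For a general curve every flex is ordinary, so each contributes
multiplicity 1 to C·Hess(C), and the number of distinct inflection
points is 3d(d-2).
Inflection points = 3*10*(10-2) = 3*10*8 = 240

240


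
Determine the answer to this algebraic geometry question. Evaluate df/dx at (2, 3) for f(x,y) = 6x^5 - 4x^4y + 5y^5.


df/dx = 5*6*x^4 + 4*(-4)*x^3*y
At (2,3): 5*6*2^4 + 4*(-4)*2^3*3
= 480 - 384
= 96

96


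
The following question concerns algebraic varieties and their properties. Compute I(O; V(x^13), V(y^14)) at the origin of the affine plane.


The intersection multiplicity of V(x^a) and V(y^b) at the origin is:
I(O; V(x^13), V(y^14)) = dim_k(k[x,y]/(x^13, y^14))
A basis for k[x,y]/(x^13, y^14) is the set of monomials x^i * y^j
where 0 <= i < 13 and 0 <= j < 14.
The number of such monomials is 13 * 14 = 182

182


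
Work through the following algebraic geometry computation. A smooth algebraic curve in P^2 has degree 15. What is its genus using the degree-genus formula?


Using the genus formula for smooth plane curves:
g = (d-1)(d-2)/2
g = (15-1)(15-2)/2
g = 14*13/2
g = 182/2 = 91

91


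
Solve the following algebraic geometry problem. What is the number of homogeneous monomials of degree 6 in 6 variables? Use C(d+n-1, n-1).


The number of degree-6 monomials in 6 variables is C(d+n-1, n-1).
= C(6+6-1, 6-1) = C(11, 5)
= 462

462


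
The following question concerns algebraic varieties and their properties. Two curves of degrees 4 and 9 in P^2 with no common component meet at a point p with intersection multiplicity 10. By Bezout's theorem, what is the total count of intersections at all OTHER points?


By Bezout's theorem, the total intersection number is d1 * d2.
Total = 4 * 9 = 36
Intersection multiplicity at p = 10
Remaining intersections = 36 - 10 = 26

26


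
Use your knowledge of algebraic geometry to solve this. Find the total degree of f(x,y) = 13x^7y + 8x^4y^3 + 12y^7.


Examine each term for its total degree (sum of exponents).
  Term '13x^7y' has total degree 7+1 = 8.
  Term '8x^4y^3' has total degree 4+3 = 7.
  Term '12y^7' has total degree 0+7 = 7.
The maximum total degree among all terms is 8.

8


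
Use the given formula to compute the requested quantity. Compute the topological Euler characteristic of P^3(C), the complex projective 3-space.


The complex projective space P^3 has one cell in each even real dimension 0, 2, ..., 6.
The cohomology groups are H^{2k}(P^3) = Z for k = 0,...,3, and 0 otherwise.
Euler characteristic = sum of Betti numbers = 1 per even-dimensional cohomology group.
chi(P^3) = 3 + 1 = 4

4


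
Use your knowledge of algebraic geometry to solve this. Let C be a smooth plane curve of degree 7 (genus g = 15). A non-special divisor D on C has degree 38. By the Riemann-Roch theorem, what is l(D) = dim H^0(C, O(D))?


First, compute the genus of a smooth plane curve of degree 7:
g = (d-1)(d-2)/2 = (7-1)(7-2)/2 = 15
For a non-special divisor D (i.e., h^1(D) = 0), Riemann-Roch gives:
l(D) = deg(D) - g + 1
Since deg(D) = 38 >= 2g - 1 = 29, D is non-special.
l(D) = 38 - 15 + 1 = 24

24


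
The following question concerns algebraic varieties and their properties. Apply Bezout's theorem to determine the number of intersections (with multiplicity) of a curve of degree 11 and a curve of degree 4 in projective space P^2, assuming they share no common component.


Bezout's theorem states the intersection count equals the product of degrees.
Intersection count = 11 * 4 = 44

44


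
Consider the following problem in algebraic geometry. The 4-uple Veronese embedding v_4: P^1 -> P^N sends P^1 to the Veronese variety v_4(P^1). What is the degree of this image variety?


The Veronese variety v_4(P^1) has degree d^r.
d^r = 4^1 = 4

4


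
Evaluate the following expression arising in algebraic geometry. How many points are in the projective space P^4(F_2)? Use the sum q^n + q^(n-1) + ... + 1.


P^4(F_2) has (q^(n+1) - 1)/(q - 1) points.
= 2^4 + 2^3 + 2^2 + 2^1 + 2^0
= 16 + 8 + 4 + 2 + 1
= 31

31


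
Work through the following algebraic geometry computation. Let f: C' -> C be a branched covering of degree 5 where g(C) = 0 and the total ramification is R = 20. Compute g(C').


Riemann-Hurwitz formula: 2g' - 2 = d(2g - 2) + R
Given: d = 5, g = 0, R = 20
2g' - 2 = 5*(2*0 - 2) + 20
2g' - 2 = 5*(-2) + 20
2g' - 2 = -10 + 20 = 10
2g' = 12
g' = 6

6


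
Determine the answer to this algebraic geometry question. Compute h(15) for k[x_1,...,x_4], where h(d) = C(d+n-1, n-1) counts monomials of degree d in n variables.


The Hilbert function for the polynomial ring in 4 variables is:
h(d) = C(d+n-1, n-1)
h(15) = C(15+4-1, 4-1) = C(18, 3)
= 18! / (3! * 15!)
= 816

816


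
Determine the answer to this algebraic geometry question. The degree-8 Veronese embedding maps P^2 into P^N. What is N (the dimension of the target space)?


The Veronese embedding v_d: P^n -> P^N maps each point to all
degree-d monomials in n+1 homogeneous coordinates.
N = C(n+d, d) - 1
N = C(2+8, 8) - 1
N = C(10, 8) - 1
C(10, 8) = 45
N = 45 - 1 = 44

44


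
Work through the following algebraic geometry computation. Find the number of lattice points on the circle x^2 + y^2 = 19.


Systematically check integer values of x where x^2 <= 19.
For each valid x, check if 19 - x^2 is a perfect square.
Total integer solutions found: 0

0


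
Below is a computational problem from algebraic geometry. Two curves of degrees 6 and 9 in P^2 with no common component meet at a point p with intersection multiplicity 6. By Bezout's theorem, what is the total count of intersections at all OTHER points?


By Bezout's theorem, the total intersection number is d1 * d2.
Total = 6 * 9 = 54
Intersection multiplicity at p = 6
Remaining intersections = 54 - 6 = 48

48


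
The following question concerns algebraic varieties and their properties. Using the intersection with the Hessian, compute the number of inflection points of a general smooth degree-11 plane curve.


For a general smooth plane curve C of degree d, the inflection points are
the intersection of C with its Hessian curve, which has degree 3(d-2).
By Bezout, the total intersection number is d * 3(d-2) = 11 * 27 = 297.
For a general curve every flex is ordinary, so each contributes
multiplicity 1 to C·Hess(C), and the number of distinct inflection
points is 3d(d-2).
Inflection points = 3*11*(11-2) = 3*11*9 = 297

297


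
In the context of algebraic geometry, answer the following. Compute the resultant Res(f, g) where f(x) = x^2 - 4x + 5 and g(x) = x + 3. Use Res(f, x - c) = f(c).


For Res(f, x - c), we evaluate f at x = c.
f(-3) = (-3)^2 - 4*(-3) + 5
= 9 + 12 + 5
= 21 + 5 = 26
Res(f, g) = 26

26


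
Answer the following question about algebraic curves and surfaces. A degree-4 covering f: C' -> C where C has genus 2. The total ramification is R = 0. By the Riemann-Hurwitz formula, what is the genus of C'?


Riemann-Hurwitz formula: 2g' - 2 = d(2g - 2) + R
Given: d = 4, g = 2, R = 0
2g' - 2 = 4*(2*2 - 2) + 0
2g' - 2 = 4*2 + 0
2g' - 2 = 8 + 0 = 8
2g' = 10
g' = 5

5


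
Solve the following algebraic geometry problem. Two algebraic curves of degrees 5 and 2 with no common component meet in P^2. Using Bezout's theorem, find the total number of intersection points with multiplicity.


Bezout's theorem states the intersection count equals the product of degrees.
Intersection count = 5 * 2 = 10

10


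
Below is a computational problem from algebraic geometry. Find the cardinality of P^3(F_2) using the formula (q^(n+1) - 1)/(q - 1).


P^3(F_2) has (q^(n+1) - 1)/(q - 1) points.
= 2^3 + 2^2 + 2^1 + 2^0
= 8 + 4 + 2 + 1
= 15

15


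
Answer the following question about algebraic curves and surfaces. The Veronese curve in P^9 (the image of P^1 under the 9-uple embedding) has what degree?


The rational normal curve in P^9 is the image of P^1 under the 9-uple Veronese.
A general hyperplane in P^9 pulls back to a degree-9 form on P^1, which has 9 zeros,
so the curve meets a general hyperplane in 9 points. Degree = 9.

9


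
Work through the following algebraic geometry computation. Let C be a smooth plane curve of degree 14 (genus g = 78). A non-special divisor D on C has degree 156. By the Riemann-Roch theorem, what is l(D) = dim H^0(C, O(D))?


First, compute the genus of a smooth plane curve of degree 14:
g = (d-1)(d-2)/2 = (14-1)(14-2)/2 = 78
For a non-special divisor D (i.e., h^1(D) = 0), Riemann-Roch gives:
l(D) = deg(D) - g + 1
Since deg(D) = 156 >= 2g - 1 = 155, D is non-special.
l(D) = 156 - 78 + 1 = 79

79


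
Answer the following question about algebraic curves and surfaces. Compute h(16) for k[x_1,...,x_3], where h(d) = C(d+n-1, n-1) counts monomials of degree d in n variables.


The Hilbert function for the polynomial ring in 3 variables is:
h(d) = C(d+n-1, n-1)
h(16) = C(16+3-1, 3-1) = C(18, 2)
= 18! / (2! * 16!)
= 153

153


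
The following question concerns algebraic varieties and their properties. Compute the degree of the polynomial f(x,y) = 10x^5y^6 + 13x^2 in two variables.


Examine each term for its total degree (sum of exponents).
  Term '10x^5y^6' has total degree 5+6 = 11.
  Term '13x^2' has total degree 2+0 = 2.
The maximum total degree among all terms is 11.

11


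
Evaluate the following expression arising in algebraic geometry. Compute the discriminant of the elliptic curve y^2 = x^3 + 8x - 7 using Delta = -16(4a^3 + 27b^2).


Compute each component:
4a^3 = 4*8^3 = 4*512 = 2048
27b^2 = 27*(-7)^2 = 27*49 = 1323
4a^3 + 27b^2 = 2048 + 1323 = 3371
Delta = -16*3371 = -53936

-53936


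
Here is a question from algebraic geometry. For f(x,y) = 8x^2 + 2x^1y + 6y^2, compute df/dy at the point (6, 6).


df/dy = 2*x^1 + 2*6*y^1
At (6,6): 2*6^1 + 2*6*6^1
= 12 + 72
= 84

84


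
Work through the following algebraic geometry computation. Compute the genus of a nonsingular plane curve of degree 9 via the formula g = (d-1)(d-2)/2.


Using the genus formula for smooth plane curves:
g = (d-1)(d-2)/2
g = (9-1)(9-2)/2
g = 8*7/2
g = 56/2 = 28

28


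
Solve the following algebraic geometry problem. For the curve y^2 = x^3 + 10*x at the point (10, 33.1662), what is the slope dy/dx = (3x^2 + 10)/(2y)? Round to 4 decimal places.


Using implicit differentiation of y^2 = x^3 + 10*x:
2y * dy/dx = 3x^2 + 10
dy/dx = (3x^2 + 10)/(2y)
Numerator: 3*10^2 + 10 = 310
Denominator: 2*33.1662 = 66.3324
dy/dx = 310/66.3324 = 4.6734

4.6734


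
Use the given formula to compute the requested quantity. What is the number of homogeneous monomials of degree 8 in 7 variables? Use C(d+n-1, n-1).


The number of degree-8 monomials in 7 variables is C(d+n-1, n-1).
= C(8+7-1, 7-1) = C(14, 6)
= 3003

3003


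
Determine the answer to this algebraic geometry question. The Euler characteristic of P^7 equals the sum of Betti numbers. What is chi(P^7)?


The complex projective space P^7 has one cell in each even real dimension 0, 2, ..., 14.
The cohomology groups are H^{2k}(P^7) = Z for k = 0,...,7, and 0 otherwise.
Euler characteristic = sum of Betti numbers = 1 per even-dimensional cohomology group.
chi(P^7) = 7 + 1 = 8

8


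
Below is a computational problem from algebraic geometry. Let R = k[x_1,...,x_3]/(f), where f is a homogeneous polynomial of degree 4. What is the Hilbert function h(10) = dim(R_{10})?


For R = k[x_1,...,x_n]/(f) with f homogeneous of degree e:
The Hilbert series is (1 - t^e)/(1 - t)^n.
So h(d) = C(d+n-1, n-1) - C(d-e+n-1, n-1) for d >= e.
With n=3, e=4, d=10:
C(10+3-1, 3-1) = C(12, 2) = 66
C(10-4+3-1, 3-1) = C(8, 2) = 28
h(10) = 66 - 28 = 38

38


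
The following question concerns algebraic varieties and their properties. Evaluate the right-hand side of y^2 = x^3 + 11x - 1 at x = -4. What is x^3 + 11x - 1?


Compute x^3 + 11x - 1 at x = -4:
x^3 = (-4)^3 = -64
11*x = 11*(-4) = -44
Sum: -64 - 44 - 1 = -109

-109


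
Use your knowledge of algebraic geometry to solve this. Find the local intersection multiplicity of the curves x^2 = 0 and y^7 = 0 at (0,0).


The intersection multiplicity of V(x^a) and V(y^b) at the origin is:
I(O; V(x^2), V(y^7)) = dim_k(k[x,y]/(x^2, y^7))
A basis for k[x,y]/(x^2, y^7) is the set of monomials x^i * y^j
where 0 <= i < 2 and 0 <= j < 7.
The number of such monomials is 2 * 7 = 14

14


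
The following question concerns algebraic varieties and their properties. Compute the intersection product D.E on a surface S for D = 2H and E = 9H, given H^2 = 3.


Using bilinearity of the intersection pairing on a surface S:
(aH).(bH) = ab * (H.H)
We have H^2 = 3.
D.E = (2H).(9H) = 2*9*3
= 18*3
= 54

54


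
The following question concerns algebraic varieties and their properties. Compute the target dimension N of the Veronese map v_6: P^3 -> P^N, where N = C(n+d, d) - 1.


The Veronese embedding v_d: P^n -> P^N maps each point to all
degree-d monomials in n+1 homogeneous coordinates.
N = C(n+d, d) - 1
N = C(3+6, 6) - 1
N = C(9, 6) - 1
C(9, 6) = 84
N = 84 - 1 = 83

83


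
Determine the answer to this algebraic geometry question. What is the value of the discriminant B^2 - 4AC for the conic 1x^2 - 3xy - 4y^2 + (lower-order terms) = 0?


The discriminant of a conic Ax^2 + Bxy + Cy^2 + ... = 0 is B^2 - 4AC.
B^2 = (-3)^2 = 9
4AC = 4*1*(-4) = -16
Discriminant = 9 + 16 = 25

25


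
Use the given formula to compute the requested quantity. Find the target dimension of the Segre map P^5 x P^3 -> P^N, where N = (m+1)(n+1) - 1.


The Segre embedding maps P^m x P^n into P^N via
all products of coordinates from each factor.
N = (m+1)(n+1) - 1
N = (5+1)(3+1) - 1
N = 6*4 - 1
N = 24 - 1 = 23

23


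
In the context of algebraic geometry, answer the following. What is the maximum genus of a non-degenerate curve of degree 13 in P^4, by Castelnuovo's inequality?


Castelnuovo's bound: write d - 1 = m(r-1) + epsilon with 0 <= epsilon < r-1.
d - 1 = 13 - 1 = 12
r - 1 = 4 - 1 = 3
12 = 4*3 + 0, so m = 4, epsilon = 0
pi(d, r) = m(m-1)(r-1)/2 + m*epsilon
= 4*3*3/2 + 4*0
= 36/2 + 0
= 18 + 0 = 18

18


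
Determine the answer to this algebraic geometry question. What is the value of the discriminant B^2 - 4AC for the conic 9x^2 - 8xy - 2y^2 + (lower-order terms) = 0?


The discriminant of a conic Ax^2 + Bxy + Cy^2 + ... = 0 is B^2 - 4AC.
B^2 = (-8)^2 = 64
4AC = 4*9*(-2) = -72
Discriminant = 64 + 72 = 136

136


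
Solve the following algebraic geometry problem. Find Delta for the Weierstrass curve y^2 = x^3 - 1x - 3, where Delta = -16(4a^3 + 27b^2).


Compute each component:
4a^3 = 4*(-1)^3 = 4*(-1) = -4
27b^2 = 27*(-3)^2 = 27*9 = 243
4a^3 + 27b^2 = -4 + 243 = 239
Delta = -16*239 = -3824

-3824


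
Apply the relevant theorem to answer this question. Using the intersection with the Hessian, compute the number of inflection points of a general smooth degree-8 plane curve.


For a general smooth plane curve C of degree d, the inflection points are
the intersection of C with its Hessian curve, which has degree 3(d-2).
By Bezout, the total intersection number is d * 3(d-2) = 8 * 18 = 144.
For a general curve every flex is ordinary, so each contributes
multiplicity 1 to C·Hess(C), and the number of distinct inflection
points is 3d(d-2).
Inflection points = 3*8*(8-2) = 3*8*6 = 144

144


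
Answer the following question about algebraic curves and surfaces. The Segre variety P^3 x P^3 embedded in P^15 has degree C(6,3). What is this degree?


The degree of the Segre variety P^3 x P^3 is C(m+n, m).
= C(6, 3)
= 20

20


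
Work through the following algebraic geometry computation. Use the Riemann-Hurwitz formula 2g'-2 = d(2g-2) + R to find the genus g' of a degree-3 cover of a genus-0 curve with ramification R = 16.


Riemann-Hurwitz formula: 2g' - 2 = d(2g - 2) + R
Given: d = 3, g = 0, R = 16
2g' - 2 = 3*(2*0 - 2) + 16
2g' - 2 = 3*(-2) + 16
2g' - 2 = -6 + 16 = 10
2g' = 12
g' = 6

6


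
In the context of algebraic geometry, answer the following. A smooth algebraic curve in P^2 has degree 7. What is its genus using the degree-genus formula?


Using the genus formula for smooth plane curves:
g = (d-1)(d-2)/2
g = (7-1)(7-2)/2
g = 6*5/2
g = 30/2 = 15

15


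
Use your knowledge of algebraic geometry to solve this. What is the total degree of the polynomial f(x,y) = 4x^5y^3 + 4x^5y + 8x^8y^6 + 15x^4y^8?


Examine each term for its total degree (sum of exponents).
  Term '4x^5y^3' has total degree 5+3 = 8.
  Term '4x^5y' has total degree 5+1 = 6.
  Term '8x^8y^6' has total degree 8+6 = 14.
  Term '15x^4y^8' has total degree 4+8 = 12.
The maximum total degree among all terms is 14.

14


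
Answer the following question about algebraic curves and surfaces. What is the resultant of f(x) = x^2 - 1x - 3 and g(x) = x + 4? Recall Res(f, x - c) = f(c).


For Res(f, x - c), we evaluate f at x = c.
f(-4) = (-4)^2 - 1*(-4) - 3
= 16 + 4 - 3
= 20 - 3 = 17
Res(f, g) = 17

17


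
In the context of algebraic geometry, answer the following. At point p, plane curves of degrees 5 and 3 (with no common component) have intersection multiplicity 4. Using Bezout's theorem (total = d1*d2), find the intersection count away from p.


By Bezout's theorem, the total intersection number is d1 * d2.
Total = 5 * 3 = 15
Intersection multiplicity at p = 4
Remaining intersections = 15 - 4 = 11

11


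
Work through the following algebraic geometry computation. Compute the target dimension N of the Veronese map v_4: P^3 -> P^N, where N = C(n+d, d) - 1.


The Veronese embedding v_d: P^n -> P^N maps each point to all
degree-d monomials in n+1 homogeneous coordinates.
N = C(n+d, d) - 1
N = C(3+4, 4) - 1
N = C(7, 4) - 1
C(7, 4) = 35
N = 35 - 1 = 34

34


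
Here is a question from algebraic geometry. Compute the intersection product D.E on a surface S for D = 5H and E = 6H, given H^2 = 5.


Using bilinearity of the intersection pairing on a surface S:
(aH).(bH) = ab * (H.H)
We have H^2 = 5.
D.E = (5H).(6H) = 5*6*5
= 30*5
= 150

150


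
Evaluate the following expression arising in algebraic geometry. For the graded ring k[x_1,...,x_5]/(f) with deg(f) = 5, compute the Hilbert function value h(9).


For R = k[x_1,...,x_n]/(f) with f homogeneous of degree e:
The Hilbert series is (1 - t^e)/(1 - t)^n.
So h(d) = C(d+n-1, n-1) - C(d-e+n-1, n-1) for d >= e.
With n=5, e=5, d=9:
C(9+5-1, 5-1) = C(13, 4) = 715
C(9-5+5-1, 5-1) = C(8, 4) = 70
h(9) = 715 - 70 = 645

645


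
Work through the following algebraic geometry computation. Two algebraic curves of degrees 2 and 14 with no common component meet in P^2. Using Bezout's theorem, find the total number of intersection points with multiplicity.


Bezout's theorem states the intersection count equals the product of degrees.
Intersection count = 2 * 14 = 28

28


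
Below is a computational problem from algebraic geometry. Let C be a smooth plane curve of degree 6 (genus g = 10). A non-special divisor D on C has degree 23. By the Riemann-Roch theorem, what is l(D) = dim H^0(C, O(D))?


First, compute the genus of a smooth plane curve of degree 6:
g = (d-1)(d-2)/2 = (6-1)(6-2)/2 = 10
For a non-special divisor D (i.e., h^1(D) = 0), Riemann-Roch gives:
l(D) = deg(D) - g + 1
Since deg(D) = 23 >= 2g - 1 = 19, D is non-special.
l(D) = 23 - 10 + 1 = 14

14


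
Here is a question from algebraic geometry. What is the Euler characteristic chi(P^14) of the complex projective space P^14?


The complex projective space P^14 has one cell in each even real dimension 0, 2, ..., 28.
The cohomology groups are H^{2k}(P^14) = Z for k = 0,...,14, and 0 otherwise.
Euler characteristic = sum of Betti numbers = 1 per even-dimensional cohomology group.
chi(P^14) = 14 + 1 = 15

15
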